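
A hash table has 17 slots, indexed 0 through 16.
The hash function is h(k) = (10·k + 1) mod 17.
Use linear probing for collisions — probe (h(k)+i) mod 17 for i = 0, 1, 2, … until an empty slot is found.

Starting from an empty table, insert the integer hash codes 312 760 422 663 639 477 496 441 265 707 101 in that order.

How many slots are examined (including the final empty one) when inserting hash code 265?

2

312: h=10 → slot 10
760: h=2 → slot 2
422: h=5 → slot 5
663: h=1 → slot 1
639: h=16 → slot 16
477: h=11 → slot 11
496: h=14 → slot 14
441: h=8 → slot 8
265: h=16, probe 16,0 → slot 0
707: h=16, probe 16,0,1,2,3 → slot 3
101: h=8, probe 8,9 → slot 9
Table: [265, 663, 760, 707, ., 422, ., ., 441, 101, 312, 477, ., ., 496, ., 639]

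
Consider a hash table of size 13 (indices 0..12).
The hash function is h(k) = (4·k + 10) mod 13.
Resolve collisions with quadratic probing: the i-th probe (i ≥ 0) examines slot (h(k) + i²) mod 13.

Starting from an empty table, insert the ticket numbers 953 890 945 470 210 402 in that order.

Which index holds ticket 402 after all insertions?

10

Insert 953: h=0, slot 0 empty => index 0.
Insert 890: h=8, slot 8 empty => index 8.
Insert 945: h=7, slot 7 empty => index 7.
Insert 470: h=5, slot 5 empty => index 5.
Insert 210: h=5, slot 5 occupied => index 6.
Insert 402: h=6, slots 6,7 occupied => index 10.
Table: [953, ∅, ∅, ∅, ∅, 470, 210, 945, 890, ∅, 402, ∅, ∅]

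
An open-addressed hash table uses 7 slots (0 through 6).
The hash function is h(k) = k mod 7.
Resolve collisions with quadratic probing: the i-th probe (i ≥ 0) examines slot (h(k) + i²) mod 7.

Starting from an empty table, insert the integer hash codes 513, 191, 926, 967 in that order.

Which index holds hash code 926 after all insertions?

513 hashes to 2; slot 2 is free → place at 2.
191 hashes to 2; 2 taken → place at 3.
926 hashes to 2; 2,3 taken → place at 6.
967 hashes to 1; slot 1 is free → place at 1.
Table: [., 967, 513, 191, ., ., 926]

6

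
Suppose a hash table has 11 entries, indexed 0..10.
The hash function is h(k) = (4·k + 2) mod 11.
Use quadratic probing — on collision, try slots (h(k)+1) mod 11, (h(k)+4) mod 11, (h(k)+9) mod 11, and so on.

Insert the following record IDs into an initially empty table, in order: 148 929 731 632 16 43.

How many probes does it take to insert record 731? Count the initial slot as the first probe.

3

Insert 148: h=0, slot 0 empty → index 0.
Insert 929: h=0, slot 0 occupied → index 1.
Insert 731: h=0, slots 0,1 occupied → index 4.
Insert 632: h=0, slots 0,1,4 occupied → index 9.
Insert 16: h=0, slots 0,1,4,9 occupied → index 5.
Insert 43: h=9, slot 9 occupied → index 10.
Table: [148, 929, —, —, 731, 16, —, —, —, 632, 43]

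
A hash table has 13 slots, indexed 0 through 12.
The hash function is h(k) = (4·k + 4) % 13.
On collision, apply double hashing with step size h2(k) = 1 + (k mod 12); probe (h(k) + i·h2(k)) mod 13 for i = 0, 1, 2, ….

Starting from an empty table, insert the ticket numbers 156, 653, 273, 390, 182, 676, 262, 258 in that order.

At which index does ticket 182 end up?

Insert 156: h=4, slot 4 empty -> index 4.
Insert 653: h=3, slot 3 empty -> index 3.
Insert 273: h=4, h2=10, slot 4 occupied -> index 1.
Insert 390: h=4, h2=7, slot 4 occupied -> index 11.
Insert 182: h=4, h2=3, slot 4 occupied -> index 7.
Insert 676: h=4, h2=5, slot 4 occupied -> index 9.
Insert 262: h=12, slot 12 empty -> index 12.
Insert 258: h=9, h2=7, slots 9,3 occupied -> index 10.
Table: [-, 273, -, 653, 156, -, -, 182, -, 676, 258, 390, 262]

7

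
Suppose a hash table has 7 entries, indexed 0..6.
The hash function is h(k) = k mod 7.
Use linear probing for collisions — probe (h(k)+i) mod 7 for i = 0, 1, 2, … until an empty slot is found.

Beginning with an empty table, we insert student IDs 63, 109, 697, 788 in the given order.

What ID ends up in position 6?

788

Insert 63: h=0, slot 0 empty => index 0.
Insert 109: h=4, slot 4 empty => index 4.
Insert 697: h=4, slot 4 occupied => index 5.
Insert 788: h=4, slots 4,5 occupied => index 6.
Table: [63, ., ., ., 109, 697, 788]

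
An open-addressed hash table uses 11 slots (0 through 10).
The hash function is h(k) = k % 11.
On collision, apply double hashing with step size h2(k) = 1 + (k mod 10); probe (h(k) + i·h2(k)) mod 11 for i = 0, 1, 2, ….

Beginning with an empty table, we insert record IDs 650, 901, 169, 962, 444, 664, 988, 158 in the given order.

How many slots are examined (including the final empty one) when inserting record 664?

650 hashes to 1; slot 1 is free -> place at 1.
901 hashes to 10; slot 10 is free -> place at 10.
169 hashes to 4; slot 4 is free -> place at 4.
962 hashes to 5; slot 5 is free -> place at 5.
444 hashes to 4, h2=5; 4 taken -> place at 9.
664 hashes to 4, h2=5; 4,9 taken -> place at 3.
988 hashes to 9, h2=9; 9 taken -> place at 7.
158 hashes to 4, h2=9; 4 taken -> place at 2.
Table: [-, 650, 158, 664, 169, 962, -, 988, -, 444, 901]

3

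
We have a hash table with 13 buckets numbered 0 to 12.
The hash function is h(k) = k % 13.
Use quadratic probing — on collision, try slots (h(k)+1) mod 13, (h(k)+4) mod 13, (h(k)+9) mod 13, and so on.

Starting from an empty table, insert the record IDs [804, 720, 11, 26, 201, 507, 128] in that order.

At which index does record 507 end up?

1

804: h=11 → slot 11
720: h=5 → slot 5
11: h=11, probe 11,12 → slot 12
26: h=0 → slot 0
201: h=6 → slot 6
507: h=0, probe 0,1 → slot 1
128: h=11, probe 11,12,2 → slot 2
Table: [26, 507, 128, _, _, 720, 201, _, _, _, _, 804, 11]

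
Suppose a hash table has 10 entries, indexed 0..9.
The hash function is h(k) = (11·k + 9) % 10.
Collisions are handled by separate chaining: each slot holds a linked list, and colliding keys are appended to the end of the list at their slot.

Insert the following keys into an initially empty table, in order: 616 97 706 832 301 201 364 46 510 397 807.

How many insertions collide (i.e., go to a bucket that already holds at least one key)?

5

Insert 616: h=5, bucket 5 empty -> new chain.
Insert 97: h=6, bucket 6 empty -> new chain.
Insert 706: h=5, bucket 5 nonempty -> append to chain.
Insert 832: h=1, bucket 1 empty -> new chain.
Insert 301: h=0, bucket 0 empty -> new chain.
Insert 201: h=0, bucket 0 nonempty -> append to chain.
Insert 364: h=3, bucket 3 empty -> new chain.
Insert 46: h=5, bucket 5 nonempty -> append to chain.
Insert 510: h=9, bucket 9 empty -> new chain.
Insert 397: h=6, bucket 6 nonempty -> append to chain.
Insert 807: h=6, bucket 6 nonempty -> append to chain.
Final buckets:
0: 301 -> 201
1: 832
2: -
3: 364
4: -
5: 616 -> 706 -> 46
6: 97 -> 397 -> 807
7: -
8: -
9: 510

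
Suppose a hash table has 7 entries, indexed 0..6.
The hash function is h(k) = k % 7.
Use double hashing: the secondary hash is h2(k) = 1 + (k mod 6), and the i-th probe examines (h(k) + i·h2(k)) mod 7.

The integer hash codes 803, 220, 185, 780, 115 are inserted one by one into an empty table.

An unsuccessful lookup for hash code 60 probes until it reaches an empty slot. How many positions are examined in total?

803 hashes to 5; slot 5 is free → place at 5.
220 hashes to 3; slot 3 is free → place at 3.
185 hashes to 3, h2=6; 3 taken → place at 2.
780 hashes to 3, h2=1; 3 taken → place at 4.
115 hashes to 3, h2=2; 3,5 taken → place at 0.
Table: [115, _, 185, 220, 780, 803, _]
Lookup 60: h=4, h2=1, probe 4,5,6 → slot 6 empty, not found.

3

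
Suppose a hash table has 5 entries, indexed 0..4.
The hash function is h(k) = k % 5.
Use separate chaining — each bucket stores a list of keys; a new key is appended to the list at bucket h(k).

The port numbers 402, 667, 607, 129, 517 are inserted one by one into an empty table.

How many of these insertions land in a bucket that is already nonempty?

3

Insert 402: h=2, bucket 2 empty → new chain.
Insert 667: h=2, bucket 2 nonempty → append to chain.
Insert 607: h=2, bucket 2 nonempty → append to chain.
Insert 129: h=4, bucket 4 empty → new chain.
Insert 517: h=2, bucket 2 nonempty → append to chain.
Final buckets:
0: _
1: _
2: 402 -> 667 -> 607 -> 517
3: _
4: 129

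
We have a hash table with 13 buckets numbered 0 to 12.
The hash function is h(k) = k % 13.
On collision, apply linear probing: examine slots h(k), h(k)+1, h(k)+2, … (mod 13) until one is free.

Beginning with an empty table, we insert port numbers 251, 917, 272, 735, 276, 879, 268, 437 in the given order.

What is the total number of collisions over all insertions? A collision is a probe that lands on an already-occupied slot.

7

Insert 251: h=4, slot 4 empty → index 4.
Insert 917: h=7, slot 7 empty → index 7.
Insert 272: h=12, slot 12 empty → index 12.
Insert 735: h=7, slot 7 occupied → index 8.
Insert 276: h=3, slot 3 empty → index 3.
Insert 879: h=8, slot 8 occupied → index 9.
Insert 268: h=8, slots 8,9 occupied → index 10.
Insert 437: h=8, slots 8,9,10 occupied → index 11.
Table: [_, _, _, 276, 251, _, _, 917, 735, 879, 268, 437, 272]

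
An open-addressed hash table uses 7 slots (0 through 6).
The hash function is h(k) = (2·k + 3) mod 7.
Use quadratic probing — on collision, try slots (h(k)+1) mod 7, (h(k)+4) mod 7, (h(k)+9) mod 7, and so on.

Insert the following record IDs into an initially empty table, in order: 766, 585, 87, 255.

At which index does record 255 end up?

6

766: h=2 → slot 2
585: h=4 → slot 4
87: h=2, probe 2,3 → slot 3
255: h=2, probe 2,3,6 → slot 6
Table: [∅, ∅, 766, 87, 585, ∅, 255]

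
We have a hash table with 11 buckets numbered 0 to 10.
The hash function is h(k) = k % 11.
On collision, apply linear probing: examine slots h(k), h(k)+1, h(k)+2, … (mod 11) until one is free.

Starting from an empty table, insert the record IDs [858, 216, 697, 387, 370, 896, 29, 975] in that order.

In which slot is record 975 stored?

858 hashes to 0; slot 0 is free → place at 0.
216 hashes to 7; slot 7 is free → place at 7.
697 hashes to 4; slot 4 is free → place at 4.
387 hashes to 2; slot 2 is free → place at 2.
370 hashes to 7; 7 taken → place at 8.
896 hashes to 5; slot 5 is free → place at 5.
29 hashes to 7; 7,8 taken → place at 9.
975 hashes to 7; 7,8,9 taken → place at 10.
Table: [858, -, 387, -, 697, 896, -, 216, 370, 29, 975]

10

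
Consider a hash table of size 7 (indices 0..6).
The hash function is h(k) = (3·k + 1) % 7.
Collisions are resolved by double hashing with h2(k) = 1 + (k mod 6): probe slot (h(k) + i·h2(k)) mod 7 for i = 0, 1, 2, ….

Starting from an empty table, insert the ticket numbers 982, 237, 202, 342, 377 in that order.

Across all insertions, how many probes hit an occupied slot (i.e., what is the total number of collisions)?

3

982 hashes to 0; slot 0 is free -> place at 0.
237 hashes to 5; slot 5 is free -> place at 5.
202 hashes to 5, h2=5; 5 taken -> place at 3.
342 hashes to 5, h2=1; 5 taken -> place at 6.
377 hashes to 5, h2=6; 5 taken -> place at 4.
Table: [982, _, _, 202, 377, 237, 342]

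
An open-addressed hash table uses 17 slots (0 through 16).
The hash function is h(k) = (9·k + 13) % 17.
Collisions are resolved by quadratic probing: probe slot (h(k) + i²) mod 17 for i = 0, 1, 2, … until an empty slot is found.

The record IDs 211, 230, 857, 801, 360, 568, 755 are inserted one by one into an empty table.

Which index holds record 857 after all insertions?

Insert 211: h=8, slot 8 empty → index 8.
Insert 230: h=9, slot 9 empty → index 9.
Insert 857: h=8, slots 8,9 occupied → index 12.
Insert 801: h=14, slot 14 empty → index 14.
Insert 360: h=6, slot 6 empty → index 6.
Insert 568: h=8, slots 8,9,12 occupied → index 0.
Insert 755: h=8, slots 8,9,12,0 occupied → index 7.
Table: [568, -, -, -, -, -, 360, 755, 211, 230, -, -, 857, -, 801, -, -]

12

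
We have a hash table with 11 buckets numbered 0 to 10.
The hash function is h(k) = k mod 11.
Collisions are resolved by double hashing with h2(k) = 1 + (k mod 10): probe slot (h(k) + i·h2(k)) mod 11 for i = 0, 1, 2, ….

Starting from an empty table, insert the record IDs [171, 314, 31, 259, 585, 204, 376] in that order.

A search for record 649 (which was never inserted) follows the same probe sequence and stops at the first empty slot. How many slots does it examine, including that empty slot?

171: h=6 => slot 6
314: h=6, h2=5, probe 6,0 => slot 0
31: h=9 => slot 9
259: h=6, h2=10, probe 6,5 => slot 5
585: h=2 => slot 2
204: h=6, h2=5, probe 6,0,5,10 => slot 10
376: h=2, h2=7, probe 2,9,5,1 => slot 1
Table: [314, 376, 585, ., ., 259, 171, ., ., 31, 204]
Lookup 649: h=0, h2=10, probe 0,10,9,8 → slot 8 empty, not found.

4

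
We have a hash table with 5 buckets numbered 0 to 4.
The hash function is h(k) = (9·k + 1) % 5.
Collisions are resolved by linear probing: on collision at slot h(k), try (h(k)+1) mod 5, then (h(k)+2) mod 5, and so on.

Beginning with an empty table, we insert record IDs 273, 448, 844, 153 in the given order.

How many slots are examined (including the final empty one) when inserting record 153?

3

273: h=3 -> slot 3
448: h=3, probe 3,4 -> slot 4
844: h=2 -> slot 2
153: h=3, probe 3,4,0 -> slot 0
Table: [153, _, 844, 273, 448]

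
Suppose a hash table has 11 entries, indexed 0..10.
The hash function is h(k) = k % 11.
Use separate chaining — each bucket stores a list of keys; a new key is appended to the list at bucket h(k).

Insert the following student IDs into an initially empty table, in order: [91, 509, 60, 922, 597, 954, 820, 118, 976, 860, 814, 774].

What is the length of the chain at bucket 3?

91 → bucket 3
509 → bucket 3 (collision)
60 → bucket 5
922 → bucket 9
597 → bucket 3 (collision)
954 → bucket 8
820 → bucket 6
118 → bucket 8 (collision)
976 → bucket 8 (collision)
860 → bucket 2
814 → bucket 0
774 → bucket 4
Final buckets:
0: 814
1: ∅
2: 860
3: 91 -> 509 -> 597
4: 774
5: 60
6: 820
7: ∅
8: 954 -> 118 -> 976
9: 922
10: ∅

3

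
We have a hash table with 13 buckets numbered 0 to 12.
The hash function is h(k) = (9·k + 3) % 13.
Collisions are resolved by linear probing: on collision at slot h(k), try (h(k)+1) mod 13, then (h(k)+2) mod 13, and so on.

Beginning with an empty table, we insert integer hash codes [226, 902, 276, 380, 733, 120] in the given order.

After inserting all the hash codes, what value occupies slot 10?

902

226 hashes to 9; slot 9 is free -> place at 9.
902 hashes to 9; 9 taken -> place at 10.
276 hashes to 4; slot 4 is free -> place at 4.
380 hashes to 4; 4 taken -> place at 5.
733 hashes to 9; 9,10 taken -> place at 11.
120 hashes to 4; 4,5 taken -> place at 6.
Table: [., ., ., ., 276, 380, 120, ., ., 226, 902, 733, .]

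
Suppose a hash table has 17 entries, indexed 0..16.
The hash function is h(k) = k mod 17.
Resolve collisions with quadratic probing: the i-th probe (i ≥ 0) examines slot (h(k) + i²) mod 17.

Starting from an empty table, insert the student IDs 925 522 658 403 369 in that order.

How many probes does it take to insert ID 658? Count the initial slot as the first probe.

2

925 hashes to 7; slot 7 is free => place at 7.
522 hashes to 12; slot 12 is free => place at 12.
658 hashes to 12; 12 taken => place at 13.
403 hashes to 12; 12,13 taken => place at 16.
369 hashes to 12; 12,13,16 taken => place at 4.
Table: [-, -, -, -, 369, -, -, 925, -, -, -, -, 522, 658, -, -, 403]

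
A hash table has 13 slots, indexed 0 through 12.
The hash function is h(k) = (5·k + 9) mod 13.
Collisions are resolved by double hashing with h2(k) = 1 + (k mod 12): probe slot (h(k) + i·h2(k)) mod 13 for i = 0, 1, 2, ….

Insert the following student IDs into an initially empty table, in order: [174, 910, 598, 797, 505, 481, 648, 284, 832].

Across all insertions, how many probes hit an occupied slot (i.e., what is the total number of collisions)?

6

Insert 174: h=8, slot 8 empty => index 8.
Insert 910: h=9, slot 9 empty => index 9.
Insert 598: h=9, h2=11, slot 9 occupied => index 7.
Insert 797: h=3, slot 3 empty => index 3.
Insert 505: h=12, slot 12 empty => index 12.
Insert 481: h=9, h2=2, slot 9 occupied => index 11.
Insert 648: h=12, h2=1, slot 12 occupied => index 0.
Insert 284: h=12, h2=9, slots 12,8 occupied => index 4.
Insert 832: h=9, h2=5, slot 9 occupied => index 1.
Table: [648, 832, —, 797, 284, —, —, 598, 174, 910, —, 481, 505]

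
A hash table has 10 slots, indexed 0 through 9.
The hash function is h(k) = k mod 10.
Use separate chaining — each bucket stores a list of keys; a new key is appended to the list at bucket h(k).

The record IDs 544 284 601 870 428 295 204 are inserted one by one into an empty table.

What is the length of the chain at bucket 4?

3

544 -> bucket 4
284 -> bucket 4 (collision)
601 -> bucket 1
870 -> bucket 0
428 -> bucket 8
295 -> bucket 5
204 -> bucket 4 (collision)
Final buckets:
0: 870
1: 601
2: ∅
3: ∅
4: 544 -> 284 -> 204
5: 295
6: ∅
7: ∅
8: 428
9: ∅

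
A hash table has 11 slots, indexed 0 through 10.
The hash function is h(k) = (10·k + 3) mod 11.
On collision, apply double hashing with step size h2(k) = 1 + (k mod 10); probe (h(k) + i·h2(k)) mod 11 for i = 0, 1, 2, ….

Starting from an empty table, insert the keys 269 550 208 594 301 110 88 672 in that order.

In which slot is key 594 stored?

269: h=9 => slot 9
550: h=3 => slot 3
208: h=4 => slot 4
594: h=3, h2=5, probe 3,8 => slot 8
301: h=10 => slot 10
110: h=3, h2=1, probe 3,4,5 => slot 5
88: h=3, h2=9, probe 3,1 => slot 1
672: h=2 => slot 2
Table: [∅, 88, 672, 550, 208, 110, ∅, ∅, 594, 269, 301]

8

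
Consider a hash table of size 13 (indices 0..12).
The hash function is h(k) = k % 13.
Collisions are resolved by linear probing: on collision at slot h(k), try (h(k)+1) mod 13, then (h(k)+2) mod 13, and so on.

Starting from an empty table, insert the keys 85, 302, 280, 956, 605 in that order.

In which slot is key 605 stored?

Insert 85: h=7, slot 7 empty -> index 7.
Insert 302: h=3, slot 3 empty -> index 3.
Insert 280: h=7, slot 7 occupied -> index 8.
Insert 956: h=7, slots 7,8 occupied -> index 9.
Insert 605: h=7, slots 7,8,9 occupied -> index 10.
Table: [., ., ., 302, ., ., ., 85, 280, 956, 605, ., .]

10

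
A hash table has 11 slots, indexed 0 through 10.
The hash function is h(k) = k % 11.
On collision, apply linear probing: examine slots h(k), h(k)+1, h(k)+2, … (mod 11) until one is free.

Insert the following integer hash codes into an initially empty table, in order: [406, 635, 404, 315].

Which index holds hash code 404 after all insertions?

9

Insert 406: h=10, slot 10 empty → index 10.
Insert 635: h=8, slot 8 empty → index 8.
Insert 404: h=8, slot 8 occupied → index 9.
Insert 315: h=7, slot 7 empty → index 7.
Table: [—, —, —, —, —, —, —, 315, 635, 404, 406]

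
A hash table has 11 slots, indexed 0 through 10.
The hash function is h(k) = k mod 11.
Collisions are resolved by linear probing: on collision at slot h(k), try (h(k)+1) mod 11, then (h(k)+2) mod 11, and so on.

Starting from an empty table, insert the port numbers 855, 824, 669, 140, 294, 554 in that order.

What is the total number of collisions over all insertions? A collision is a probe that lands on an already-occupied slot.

7

855: h=8 → slot 8
824: h=10 → slot 10
669: h=9 → slot 9
140: h=8, probe 8,9,10,0 → slot 0
294: h=8, probe 8,9,10,0,1 → slot 1
554: h=4 → slot 4
Table: [140, 294, ∅, ∅, 554, ∅, ∅, ∅, 855, 669, 824]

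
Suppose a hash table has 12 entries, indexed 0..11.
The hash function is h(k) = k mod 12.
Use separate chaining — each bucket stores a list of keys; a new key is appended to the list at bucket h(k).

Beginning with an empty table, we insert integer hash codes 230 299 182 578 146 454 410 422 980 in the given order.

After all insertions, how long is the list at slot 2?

230 -> bucket 2
299 -> bucket 11
182 -> bucket 2 (collision)
578 -> bucket 2 (collision)
146 -> bucket 2 (collision)
454 -> bucket 10
410 -> bucket 2 (collision)
422 -> bucket 2 (collision)
980 -> bucket 8
Final buckets:
0: -
1: -
2: 230 -> 182 -> 578 -> 146 -> 410 -> 422
3: -
4: -
5: -
6: -
7: -
8: 980
9: -
10: 454
11: 299

6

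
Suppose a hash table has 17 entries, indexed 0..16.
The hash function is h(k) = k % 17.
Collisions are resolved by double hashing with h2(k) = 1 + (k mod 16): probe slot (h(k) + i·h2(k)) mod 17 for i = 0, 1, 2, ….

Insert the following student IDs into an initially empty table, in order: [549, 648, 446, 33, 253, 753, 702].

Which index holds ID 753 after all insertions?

Insert 549: h=5, slot 5 empty → index 5.
Insert 648: h=2, slot 2 empty → index 2.
Insert 446: h=4, slot 4 empty → index 4.
Insert 33: h=16, slot 16 empty → index 16.
Insert 253: h=15, slot 15 empty → index 15.
Insert 753: h=5, h2=2, slot 5 occupied → index 7.
Insert 702: h=5, h2=15, slot 5 occupied → index 3.
Table: [-, -, 648, 702, 446, 549, -, 753, -, -, -, -, -, -, -, 253, 33]

7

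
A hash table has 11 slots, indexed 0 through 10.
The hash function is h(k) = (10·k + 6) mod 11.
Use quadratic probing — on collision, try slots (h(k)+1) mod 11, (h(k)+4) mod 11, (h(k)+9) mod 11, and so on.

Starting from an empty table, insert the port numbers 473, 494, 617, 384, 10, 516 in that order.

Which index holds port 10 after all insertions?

0

473 hashes to 6; slot 6 is free → place at 6.
494 hashes to 7; slot 7 is free → place at 7.
617 hashes to 5; slot 5 is free → place at 5.
384 hashes to 7; 7 taken → place at 8.
10 hashes to 7; 7,8 taken → place at 0.
516 hashes to 7; 7,8,0,5 taken → place at 1.
Table: [10, 516, _, _, _, 617, 473, 494, 384, _, _]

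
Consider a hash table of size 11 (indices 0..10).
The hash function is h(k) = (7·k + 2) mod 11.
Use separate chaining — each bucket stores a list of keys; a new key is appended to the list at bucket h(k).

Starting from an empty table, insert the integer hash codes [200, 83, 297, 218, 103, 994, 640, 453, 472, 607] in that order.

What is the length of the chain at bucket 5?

200 → bucket 5
83 → bucket 0
297 → bucket 2
218 → bucket 10
103 → bucket 8
994 → bucket 8 (collision)
640 → bucket 5 (collision)
453 → bucket 5 (collision)
472 → bucket 6
607 → bucket 5 (collision)
Final buckets:
0: 83
1: —
2: 297
3: —
4: —
5: 200 -> 640 -> 453 -> 607
6: 472
7: —
8: 103 -> 994
9: —
10: 218

4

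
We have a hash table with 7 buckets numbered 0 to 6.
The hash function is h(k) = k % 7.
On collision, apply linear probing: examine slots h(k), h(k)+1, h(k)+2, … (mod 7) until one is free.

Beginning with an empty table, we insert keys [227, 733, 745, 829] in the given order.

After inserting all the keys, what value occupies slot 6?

829

227: h=3 => slot 3
733: h=5 => slot 5
745: h=3, probe 3,4 => slot 4
829: h=3, probe 3,4,5,6 => slot 6
Table: [∅, ∅, ∅, 227, 745, 733, 829]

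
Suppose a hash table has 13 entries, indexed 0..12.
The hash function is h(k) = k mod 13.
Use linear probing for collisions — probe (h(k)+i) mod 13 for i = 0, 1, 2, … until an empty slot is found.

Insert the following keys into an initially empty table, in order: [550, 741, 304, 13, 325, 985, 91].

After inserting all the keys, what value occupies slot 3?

550: h=4 => slot 4
741: h=0 => slot 0
304: h=5 => slot 5
13: h=0, probe 0,1 => slot 1
325: h=0, probe 0,1,2 => slot 2
985: h=10 => slot 10
91: h=0, probe 0,1,2,3 => slot 3
Table: [741, 13, 325, 91, 550, 304, -, -, -, -, 985, -, -]

91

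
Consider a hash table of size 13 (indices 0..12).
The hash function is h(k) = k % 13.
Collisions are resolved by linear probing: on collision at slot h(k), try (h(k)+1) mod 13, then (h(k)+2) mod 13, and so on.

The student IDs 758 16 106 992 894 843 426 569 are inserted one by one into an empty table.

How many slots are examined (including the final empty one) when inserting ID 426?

758 hashes to 4; slot 4 is free → place at 4.
16 hashes to 3; slot 3 is free → place at 3.
106 hashes to 2; slot 2 is free → place at 2.
992 hashes to 4; 4 taken → place at 5.
894 hashes to 10; slot 10 is free → place at 10.
843 hashes to 11; slot 11 is free → place at 11.
426 hashes to 10; 10,11 taken → place at 12.
569 hashes to 10; 10,11,12 taken → place at 0.
Table: [569, _, 106, 16, 758, 992, _, _, _, _, 894, 843, 426]

3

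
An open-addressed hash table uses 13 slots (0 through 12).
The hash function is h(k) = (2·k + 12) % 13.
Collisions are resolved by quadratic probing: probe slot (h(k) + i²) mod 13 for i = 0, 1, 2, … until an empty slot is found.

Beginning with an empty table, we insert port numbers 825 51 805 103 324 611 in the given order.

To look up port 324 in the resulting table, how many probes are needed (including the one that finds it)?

5

825 hashes to 11; slot 11 is free => place at 11.
51 hashes to 10; slot 10 is free => place at 10.
805 hashes to 10; 10,11 taken => place at 1.
103 hashes to 10; 10,11,1 taken => place at 6.
324 hashes to 10; 10,11,1,6 taken => place at 0.
611 hashes to 12; slot 12 is free => place at 12.
Table: [324, 805, ∅, ∅, ∅, ∅, 103, ∅, ∅, ∅, 51, 825, 611]
Lookup 324: h=10, probe 10,11,1,6,0 → found at 0.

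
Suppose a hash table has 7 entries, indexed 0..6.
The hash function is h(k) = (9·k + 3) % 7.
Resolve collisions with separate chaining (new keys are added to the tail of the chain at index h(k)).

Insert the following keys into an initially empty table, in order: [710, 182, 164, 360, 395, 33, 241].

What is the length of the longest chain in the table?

710 → bucket 2
182 → bucket 3
164 → bucket 2 (collision)
360 → bucket 2 (collision)
395 → bucket 2 (collision)
33 → bucket 6
241 → bucket 2 (collision)
Final buckets:
0: —
1: —
2: 710 -> 164 -> 360 -> 395 -> 241
3: 182
4: —
5: —
6: 33

5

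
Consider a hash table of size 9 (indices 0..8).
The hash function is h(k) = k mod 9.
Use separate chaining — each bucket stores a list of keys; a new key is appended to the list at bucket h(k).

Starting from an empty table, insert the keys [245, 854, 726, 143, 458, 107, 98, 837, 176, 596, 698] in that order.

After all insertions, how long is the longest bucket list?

Insert 245: h=2, bucket 2 empty → new chain.
Insert 854: h=8, bucket 8 empty → new chain.
Insert 726: h=6, bucket 6 empty → new chain.
Insert 143: h=8, bucket 8 nonempty → append to chain.
Insert 458: h=8, bucket 8 nonempty → append to chain.
Insert 107: h=8, bucket 8 nonempty → append to chain.
Insert 98: h=8, bucket 8 nonempty → append to chain.
Insert 837: h=0, bucket 0 empty → new chain.
Insert 176: h=5, bucket 5 empty → new chain.
Insert 596: h=2, bucket 2 nonempty → append to chain.
Insert 698: h=5, bucket 5 nonempty → append to chain.
Final buckets:
0: 837
1: ∅
2: 245 -> 596
3: ∅
4: ∅
5: 176 -> 698
6: 726
7: ∅
8: 854 -> 143 -> 458 -> 107 -> 98

5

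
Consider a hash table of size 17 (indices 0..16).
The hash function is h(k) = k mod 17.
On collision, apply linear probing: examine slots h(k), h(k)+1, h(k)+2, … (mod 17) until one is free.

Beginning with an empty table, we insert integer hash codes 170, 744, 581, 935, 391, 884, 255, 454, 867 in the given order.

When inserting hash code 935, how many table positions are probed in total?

2

170 hashes to 0; slot 0 is free -> place at 0.
744 hashes to 13; slot 13 is free -> place at 13.
581 hashes to 3; slot 3 is free -> place at 3.
935 hashes to 0; 0 taken -> place at 1.
391 hashes to 0; 0,1 taken -> place at 2.
884 hashes to 0; 0,1,2,3 taken -> place at 4.
255 hashes to 0; 0,1,2,3,4 taken -> place at 5.
454 hashes to 12; slot 12 is free -> place at 12.
867 hashes to 0; 0,1,2,3,4,5 taken -> place at 6.
Table: [170, 935, 391, 581, 884, 255, 867, ∅, ∅, ∅, ∅, ∅, 454, 744, ∅, ∅, ∅]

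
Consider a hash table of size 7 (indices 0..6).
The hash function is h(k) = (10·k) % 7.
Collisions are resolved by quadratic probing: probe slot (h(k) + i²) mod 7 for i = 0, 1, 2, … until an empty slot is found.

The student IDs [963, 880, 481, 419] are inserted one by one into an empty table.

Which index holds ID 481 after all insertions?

963: h=5 => slot 5
880: h=1 => slot 1
481: h=1, probe 1,2 => slot 2
419: h=4 => slot 4
Table: [-, 880, 481, -, 419, 963, -]

2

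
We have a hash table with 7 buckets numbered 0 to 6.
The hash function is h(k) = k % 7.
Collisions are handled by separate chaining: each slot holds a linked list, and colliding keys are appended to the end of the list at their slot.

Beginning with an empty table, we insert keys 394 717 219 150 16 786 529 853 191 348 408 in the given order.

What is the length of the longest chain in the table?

394 → bucket 2
717 → bucket 3
219 → bucket 2 (collision)
150 → bucket 3 (collision)
16 → bucket 2 (collision)
786 → bucket 2 (collision)
529 → bucket 4
853 → bucket 6
191 → bucket 2 (collision)
348 → bucket 5
408 → bucket 2 (collision)
Final buckets:
0: -
1: -
2: 394 -> 219 -> 16 -> 786 -> 191 -> 408
3: 717 -> 150
4: 529
5: 348
6: 853

6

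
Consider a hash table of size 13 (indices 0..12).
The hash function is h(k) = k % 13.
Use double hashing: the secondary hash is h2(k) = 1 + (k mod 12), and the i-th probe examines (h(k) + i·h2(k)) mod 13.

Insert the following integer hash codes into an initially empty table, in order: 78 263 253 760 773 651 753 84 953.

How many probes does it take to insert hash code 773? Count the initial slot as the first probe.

2

78: h=0 => slot 0
263: h=3 => slot 3
253: h=6 => slot 6
760: h=6, h2=5, probe 6,11 => slot 11
773: h=6, h2=6, probe 6,12 => slot 12
651: h=1 => slot 1
753: h=12, h2=10, probe 12,9 => slot 9
84: h=6, h2=1, probe 6,7 => slot 7
953: h=4 => slot 4
Table: [78, 651, _, 263, 953, _, 253, 84, _, 753, _, 760, 773]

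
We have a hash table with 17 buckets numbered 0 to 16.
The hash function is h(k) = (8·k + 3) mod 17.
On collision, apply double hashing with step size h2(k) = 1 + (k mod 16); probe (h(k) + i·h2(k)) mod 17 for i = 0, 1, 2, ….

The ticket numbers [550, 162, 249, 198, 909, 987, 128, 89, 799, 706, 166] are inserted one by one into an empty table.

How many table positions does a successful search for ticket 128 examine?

2

550: h=0 => slot 0
162: h=7 => slot 7
249: h=6 => slot 6
198: h=6, h2=7, probe 6,13 => slot 13
909: h=16 => slot 16
987: h=11 => slot 11
128: h=7, h2=1, probe 7,8 => slot 8
89: h=1 => slot 1
799: h=3 => slot 3
706: h=7, h2=3, probe 7,10 => slot 10
166: h=5 => slot 5
Table: [550, 89, -, 799, -, 166, 249, 162, 128, -, 706, 987, -, 198, -, -, 909]
Lookup 128: h=7, h2=1, probe 7,8 → found at 8.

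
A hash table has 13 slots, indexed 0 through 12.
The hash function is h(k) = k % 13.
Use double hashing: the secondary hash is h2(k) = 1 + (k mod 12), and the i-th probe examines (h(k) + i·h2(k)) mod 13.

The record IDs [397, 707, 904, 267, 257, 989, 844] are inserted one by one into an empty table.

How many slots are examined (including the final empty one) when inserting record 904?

2

397: h=7 -> slot 7
707: h=5 -> slot 5
904: h=7, h2=5, probe 7,12 -> slot 12
267: h=7, h2=4, probe 7,11 -> slot 11
257: h=10 -> slot 10
989: h=1 -> slot 1
844: h=12, h2=5, probe 12,4 -> slot 4
Table: [∅, 989, ∅, ∅, 844, 707, ∅, 397, ∅, ∅, 257, 267, 904]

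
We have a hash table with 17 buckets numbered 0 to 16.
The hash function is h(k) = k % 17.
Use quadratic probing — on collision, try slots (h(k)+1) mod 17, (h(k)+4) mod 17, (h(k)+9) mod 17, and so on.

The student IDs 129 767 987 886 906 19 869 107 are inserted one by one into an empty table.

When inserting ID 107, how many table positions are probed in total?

Insert 129: h=10, slot 10 empty -> index 10.
Insert 767: h=2, slot 2 empty -> index 2.
Insert 987: h=1, slot 1 empty -> index 1.
Insert 886: h=2, slot 2 occupied -> index 3.
Insert 906: h=5, slot 5 empty -> index 5.
Insert 19: h=2, slots 2,3 occupied -> index 6.
Insert 869: h=2, slots 2,3,6 occupied -> index 11.
Insert 107: h=5, slots 5,6 occupied -> index 9.
Table: [—, 987, 767, 886, —, 906, 19, —, —, 107, 129, 869, —, —, —, —, —]

3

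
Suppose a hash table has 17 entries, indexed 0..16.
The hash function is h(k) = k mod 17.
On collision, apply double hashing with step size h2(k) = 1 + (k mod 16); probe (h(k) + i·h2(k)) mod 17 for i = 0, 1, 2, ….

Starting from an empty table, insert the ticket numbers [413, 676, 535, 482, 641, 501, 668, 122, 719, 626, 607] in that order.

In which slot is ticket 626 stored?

0

Insert 413: h=5, slot 5 empty => index 5.
Insert 676: h=13, slot 13 empty => index 13.
Insert 535: h=8, slot 8 empty => index 8.
Insert 482: h=6, slot 6 empty => index 6.
Insert 641: h=12, slot 12 empty => index 12.
Insert 501: h=8, h2=6, slot 8 occupied => index 14.
Insert 668: h=5, h2=13, slot 5 occupied => index 1.
Insert 122: h=3, slot 3 empty => index 3.
Insert 719: h=5, h2=16, slot 5 occupied => index 4.
Insert 626: h=14, h2=3, slot 14 occupied => index 0.
Insert 607: h=12, h2=16, slot 12 occupied => index 11.
Table: [626, 668, —, 122, 719, 413, 482, —, 535, —, —, 607, 641, 676, 501, —, —]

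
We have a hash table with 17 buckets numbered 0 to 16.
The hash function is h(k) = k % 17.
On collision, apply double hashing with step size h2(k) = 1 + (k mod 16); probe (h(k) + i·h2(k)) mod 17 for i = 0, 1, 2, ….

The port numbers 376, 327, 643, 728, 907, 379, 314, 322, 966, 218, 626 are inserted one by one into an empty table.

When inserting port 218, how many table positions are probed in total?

4

376 hashes to 2; slot 2 is free => place at 2.
327 hashes to 4; slot 4 is free => place at 4.
643 hashes to 14; slot 14 is free => place at 14.
728 hashes to 14, h2=9; 14 taken => place at 6.
907 hashes to 6, h2=12; 6 taken => place at 1.
379 hashes to 5; slot 5 is free => place at 5.
314 hashes to 8; slot 8 is free => place at 8.
322 hashes to 16; slot 16 is free => place at 16.
966 hashes to 14, h2=7; 14,4 taken => place at 11.
218 hashes to 14, h2=11; 14,8,2 taken => place at 13.
626 hashes to 14, h2=3; 14 taken => place at 0.
Table: [626, 907, 376, -, 327, 379, 728, -, 314, -, -, 966, -, 218, 643, -, 322]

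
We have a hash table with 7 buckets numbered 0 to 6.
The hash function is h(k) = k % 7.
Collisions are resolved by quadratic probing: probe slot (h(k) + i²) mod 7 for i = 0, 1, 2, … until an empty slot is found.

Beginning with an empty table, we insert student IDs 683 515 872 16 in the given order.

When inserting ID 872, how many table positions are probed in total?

683: h=4 → slot 4
515: h=4, probe 4,5 → slot 5
872: h=4, probe 4,5,1 → slot 1
16: h=2 → slot 2
Table: [∅, 872, 16, ∅, 683, 515, ∅]

3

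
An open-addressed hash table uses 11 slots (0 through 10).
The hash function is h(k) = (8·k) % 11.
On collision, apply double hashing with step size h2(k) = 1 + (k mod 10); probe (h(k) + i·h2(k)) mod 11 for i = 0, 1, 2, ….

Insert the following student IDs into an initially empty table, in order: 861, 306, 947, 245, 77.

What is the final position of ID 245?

3

861 hashes to 2; slot 2 is free -> place at 2.
306 hashes to 6; slot 6 is free -> place at 6.
947 hashes to 8; slot 8 is free -> place at 8.
245 hashes to 2, h2=6; 2,8 taken -> place at 3.
77 hashes to 0; slot 0 is free -> place at 0.
Table: [77, ∅, 861, 245, ∅, ∅, 306, ∅, 947, ∅, ∅]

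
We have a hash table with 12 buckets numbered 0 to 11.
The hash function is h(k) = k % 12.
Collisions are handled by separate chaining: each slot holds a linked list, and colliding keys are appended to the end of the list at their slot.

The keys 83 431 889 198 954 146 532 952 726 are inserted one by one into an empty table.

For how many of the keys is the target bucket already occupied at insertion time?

83 -> bucket 11
431 -> bucket 11 (collision)
889 -> bucket 1
198 -> bucket 6
954 -> bucket 6 (collision)
146 -> bucket 2
532 -> bucket 4
952 -> bucket 4 (collision)
726 -> bucket 6 (collision)
Final buckets:
0: —
1: 889
2: 146
3: —
4: 532 -> 952
5: —
6: 198 -> 954 -> 726
7: —
8: —
9: —
10: —
11: 83 -> 431

4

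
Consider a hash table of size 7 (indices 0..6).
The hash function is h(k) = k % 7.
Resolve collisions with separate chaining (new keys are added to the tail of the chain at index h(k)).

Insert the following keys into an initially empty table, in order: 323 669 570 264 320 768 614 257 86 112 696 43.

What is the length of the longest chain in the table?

Insert 323: h=1, bucket 1 empty → new chain.
Insert 669: h=4, bucket 4 empty → new chain.
Insert 570: h=3, bucket 3 empty → new chain.
Insert 264: h=5, bucket 5 empty → new chain.
Insert 320: h=5, bucket 5 nonempty → append to chain.
Insert 768: h=5, bucket 5 nonempty → append to chain.
Insert 614: h=5, bucket 5 nonempty → append to chain.
Insert 257: h=5, bucket 5 nonempty → append to chain.
Insert 86: h=2, bucket 2 empty → new chain.
Insert 112: h=0, bucket 0 empty → new chain.
Insert 696: h=3, bucket 3 nonempty → append to chain.
Insert 43: h=1, bucket 1 nonempty → append to chain.
Final buckets:
0: 112
1: 323 -> 43
2: 86
3: 570 -> 696
4: 669
5: 264 -> 320 -> 768 -> 614 -> 257
6: ∅

5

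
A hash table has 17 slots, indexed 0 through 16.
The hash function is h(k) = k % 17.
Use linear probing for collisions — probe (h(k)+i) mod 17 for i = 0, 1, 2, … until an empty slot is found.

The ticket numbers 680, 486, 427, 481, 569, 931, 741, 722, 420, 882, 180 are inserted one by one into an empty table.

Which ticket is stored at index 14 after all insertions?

680: h=0 → slot 0
486: h=10 → slot 10
427: h=2 → slot 2
481: h=5 → slot 5
569: h=8 → slot 8
931: h=13 → slot 13
741: h=10, probe 10,11 → slot 11
722: h=8, probe 8,9 → slot 9
420: h=12 → slot 12
882: h=15 → slot 15
180: h=10, probe 10,11,12,13,14 → slot 14
Table: [680, ∅, 427, ∅, ∅, 481, ∅, ∅, 569, 722, 486, 741, 420, 931, 180, 882, ∅]

180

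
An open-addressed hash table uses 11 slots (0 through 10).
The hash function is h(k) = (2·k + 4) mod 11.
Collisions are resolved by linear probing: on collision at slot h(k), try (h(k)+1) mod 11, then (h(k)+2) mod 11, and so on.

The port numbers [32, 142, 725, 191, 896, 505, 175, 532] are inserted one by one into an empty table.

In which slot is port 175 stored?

32: h=2 => slot 2
142: h=2, probe 2,3 => slot 3
725: h=2, probe 2,3,4 => slot 4
191: h=1 => slot 1
896: h=3, probe 3,4,5 => slot 5
505: h=2, probe 2,3,4,5,6 => slot 6
175: h=2, probe 2,3,4,5,6,7 => slot 7
532: h=1, probe 1,2,3,4,5,6,7,8 => slot 8
Table: [∅, 191, 32, 142, 725, 896, 505, 175, 532, ∅, ∅]

7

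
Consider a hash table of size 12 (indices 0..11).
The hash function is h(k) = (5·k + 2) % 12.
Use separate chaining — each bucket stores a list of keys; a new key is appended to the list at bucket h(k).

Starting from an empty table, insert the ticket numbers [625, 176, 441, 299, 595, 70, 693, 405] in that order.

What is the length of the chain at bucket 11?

Insert 625: h=7, bucket 7 empty -> new chain.
Insert 176: h=6, bucket 6 empty -> new chain.
Insert 441: h=11, bucket 11 empty -> new chain.
Insert 299: h=9, bucket 9 empty -> new chain.
Insert 595: h=1, bucket 1 empty -> new chain.
Insert 70: h=4, bucket 4 empty -> new chain.
Insert 693: h=11, bucket 11 nonempty -> append to chain.
Insert 405: h=11, bucket 11 nonempty -> append to chain.
Final buckets:
0: .
1: 595
2: .
3: .
4: 70
5: .
6: 176
7: 625
8: .
9: 299
10: .
11: 441 -> 693 -> 405

3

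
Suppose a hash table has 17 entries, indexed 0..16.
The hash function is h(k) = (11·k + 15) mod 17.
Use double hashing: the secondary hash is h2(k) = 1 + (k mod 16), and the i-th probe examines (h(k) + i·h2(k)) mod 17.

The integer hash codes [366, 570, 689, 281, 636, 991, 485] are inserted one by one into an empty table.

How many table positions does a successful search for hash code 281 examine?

366: h=12 => slot 12
570: h=12, h2=11, probe 12,6 => slot 6
689: h=12, h2=2, probe 12,14 => slot 14
281: h=12, h2=10, probe 12,5 => slot 5
636: h=7 => slot 7
991: h=2 => slot 2
485: h=12, h2=6, probe 12,1 => slot 1
Table: [∅, 485, 991, ∅, ∅, 281, 570, 636, ∅, ∅, ∅, ∅, 366, ∅, 689, ∅, ∅]
Lookup 281: h=12, h2=10, probe 12,5 → found at 5.

2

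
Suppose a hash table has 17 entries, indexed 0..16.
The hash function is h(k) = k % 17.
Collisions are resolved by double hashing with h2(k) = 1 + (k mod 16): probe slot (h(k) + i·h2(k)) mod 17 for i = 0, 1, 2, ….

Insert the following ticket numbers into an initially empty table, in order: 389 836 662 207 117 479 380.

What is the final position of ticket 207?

Insert 389: h=15, slot 15 empty => index 15.
Insert 836: h=3, slot 3 empty => index 3.
Insert 662: h=16, slot 16 empty => index 16.
Insert 207: h=3, h2=16, slot 3 occupied => index 2.
Insert 117: h=15, h2=6, slot 15 occupied => index 4.
Insert 479: h=3, h2=16, slots 3,2 occupied => index 1.
Insert 380: h=6, slot 6 empty => index 6.
Table: [—, 479, 207, 836, 117, —, 380, —, —, —, —, —, —, —, —, 389, 662]

2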